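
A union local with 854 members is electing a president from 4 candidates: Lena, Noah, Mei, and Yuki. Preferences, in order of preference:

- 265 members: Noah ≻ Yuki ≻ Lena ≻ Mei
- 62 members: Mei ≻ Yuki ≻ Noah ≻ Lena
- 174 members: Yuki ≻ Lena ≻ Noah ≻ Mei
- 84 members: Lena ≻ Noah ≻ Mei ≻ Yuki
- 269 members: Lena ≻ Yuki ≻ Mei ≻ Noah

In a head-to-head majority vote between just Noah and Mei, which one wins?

Voters preferring Noah to Mei: 523; preferring Mei to Noah: 331.
Noah wins the head-to-head.

Noah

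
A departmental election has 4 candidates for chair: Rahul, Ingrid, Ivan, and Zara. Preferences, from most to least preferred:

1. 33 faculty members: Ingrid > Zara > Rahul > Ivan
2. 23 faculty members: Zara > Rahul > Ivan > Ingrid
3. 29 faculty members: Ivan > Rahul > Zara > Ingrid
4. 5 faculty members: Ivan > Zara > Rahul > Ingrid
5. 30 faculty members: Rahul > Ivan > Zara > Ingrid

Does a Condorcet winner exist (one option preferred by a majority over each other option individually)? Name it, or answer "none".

Checking pairwise contests:
Zara beats Rahul 61–59.
Rahul beats Ingrid 87–33.
Rahul beats Ivan 86–34.
Ivan beats Zara 64–56.
Every option loses at least one head-to-head, so there is no Condorcet winner.

none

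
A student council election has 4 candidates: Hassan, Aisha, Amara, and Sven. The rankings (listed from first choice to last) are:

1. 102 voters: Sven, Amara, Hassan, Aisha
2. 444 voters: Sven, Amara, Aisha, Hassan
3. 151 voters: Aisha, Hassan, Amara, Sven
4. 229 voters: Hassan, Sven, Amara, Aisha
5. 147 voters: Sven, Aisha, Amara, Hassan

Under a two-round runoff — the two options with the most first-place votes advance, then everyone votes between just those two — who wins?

Round 1 first-place votes: Hassan 229, Aisha 151, Amara 0, Sven 693.
Sven and Hassan advance.
Runoff: Sven is preferred to Hassan by 693 voters; Hassan by 380.
Sven wins the runoff.

Sven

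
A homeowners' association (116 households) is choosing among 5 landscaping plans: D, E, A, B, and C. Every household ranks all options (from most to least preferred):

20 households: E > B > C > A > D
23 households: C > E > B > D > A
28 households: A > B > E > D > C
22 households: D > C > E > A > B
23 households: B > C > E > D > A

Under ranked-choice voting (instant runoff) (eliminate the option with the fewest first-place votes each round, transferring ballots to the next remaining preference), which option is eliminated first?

Round 1: D 22, E 20, A 28, B 23, C 23. Eliminate E.

E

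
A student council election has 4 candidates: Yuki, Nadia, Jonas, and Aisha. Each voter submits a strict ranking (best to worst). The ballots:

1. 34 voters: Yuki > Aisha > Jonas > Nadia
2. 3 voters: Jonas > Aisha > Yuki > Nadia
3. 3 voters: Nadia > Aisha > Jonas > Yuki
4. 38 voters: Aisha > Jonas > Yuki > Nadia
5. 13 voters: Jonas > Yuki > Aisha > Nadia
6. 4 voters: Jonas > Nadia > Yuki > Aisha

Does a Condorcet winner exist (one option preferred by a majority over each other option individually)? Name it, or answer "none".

none

Checking pairwise contests:
Jonas beats Yuki 61–34.
Yuki beats Nadia 88–7.
Aisha beats Jonas 75–20.
Yuki beats Aisha 51–44.
Every option loses at least one head-to-head, so there is no Condorcet winner.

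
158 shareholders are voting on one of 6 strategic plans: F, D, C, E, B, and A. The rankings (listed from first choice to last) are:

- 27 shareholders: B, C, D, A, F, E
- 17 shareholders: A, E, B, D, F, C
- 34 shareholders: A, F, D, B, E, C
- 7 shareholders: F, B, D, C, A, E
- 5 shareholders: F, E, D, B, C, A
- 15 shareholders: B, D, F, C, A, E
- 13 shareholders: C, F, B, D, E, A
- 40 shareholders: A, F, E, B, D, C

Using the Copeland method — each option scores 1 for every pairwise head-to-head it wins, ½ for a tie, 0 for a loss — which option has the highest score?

A

F: beats D, C, E, and B; loses to A → score 4.
D: beats C and E; loses to F, B, and A → score 2.
C: loses to F, D, E, B, and A → score 0.
E: beats C; loses to F, D, B, and A → score 1.
B: beats D, C, and E; loses to F and A → score 3.
A: beats F, D, C, E, and B → score 5.
A has the best pairwise record.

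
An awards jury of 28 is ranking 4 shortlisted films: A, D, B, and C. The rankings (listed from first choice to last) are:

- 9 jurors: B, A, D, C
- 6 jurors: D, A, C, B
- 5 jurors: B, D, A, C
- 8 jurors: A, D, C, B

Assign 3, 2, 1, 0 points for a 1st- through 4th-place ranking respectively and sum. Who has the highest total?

A: 9·2 + 6·2 + 5·1 + 8·3 = 59
D: 9·1 + 6·3 + 5·2 + 8·2 = 53
B: 9·3 + 6·0 + 5·3 + 8·0 = 42
C: 9·0 + 6·1 + 5·0 + 8·1 = 14
A has the highest Borda score (59).

A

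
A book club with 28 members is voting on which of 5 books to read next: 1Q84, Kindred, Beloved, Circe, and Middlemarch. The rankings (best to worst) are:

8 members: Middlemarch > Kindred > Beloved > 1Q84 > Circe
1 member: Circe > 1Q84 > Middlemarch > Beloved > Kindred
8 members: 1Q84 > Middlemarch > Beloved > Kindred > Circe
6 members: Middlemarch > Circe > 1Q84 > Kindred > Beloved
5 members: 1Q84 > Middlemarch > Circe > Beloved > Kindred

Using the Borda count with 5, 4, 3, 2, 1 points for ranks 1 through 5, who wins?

1Q84: 8·2 + 1·4 + 8·5 + 6·3 + 5·5 = 103
Kindred: 8·4 + 1·1 + 8·2 + 6·2 + 5·1 = 66
Beloved: 8·3 + 1·2 + 8·3 + 6·1 + 5·2 = 66
Circe: 8·1 + 1·5 + 8·1 + 6·4 + 5·3 = 60
Middlemarch: 8·5 + 1·3 + 8·4 + 6·5 + 5·4 = 125
Middlemarch has the highest Borda score (125).

Middlemarch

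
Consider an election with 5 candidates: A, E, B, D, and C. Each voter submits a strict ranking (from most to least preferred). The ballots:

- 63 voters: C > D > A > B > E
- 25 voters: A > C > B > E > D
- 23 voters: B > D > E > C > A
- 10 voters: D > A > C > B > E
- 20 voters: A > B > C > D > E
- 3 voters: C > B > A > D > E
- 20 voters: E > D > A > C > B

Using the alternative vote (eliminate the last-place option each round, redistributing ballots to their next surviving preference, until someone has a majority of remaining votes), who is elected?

C

Round 1: A 45, E 20, B 23, D 10, C 66. Eliminate D.
Round 2: A 55, E 20, B 23, C 66. Eliminate E.
Round 3: A 75, B 23, C 66. Eliminate B.
Round 4: A 75, C 89. C has a majority.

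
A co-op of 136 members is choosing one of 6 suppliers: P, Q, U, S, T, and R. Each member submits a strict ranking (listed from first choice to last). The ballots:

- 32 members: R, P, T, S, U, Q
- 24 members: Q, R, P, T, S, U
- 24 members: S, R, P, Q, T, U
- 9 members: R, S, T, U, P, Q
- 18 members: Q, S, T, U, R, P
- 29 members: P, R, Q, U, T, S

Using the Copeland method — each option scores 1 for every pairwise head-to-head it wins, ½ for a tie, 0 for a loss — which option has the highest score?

R

P: beats Q, U, S, and T; loses to R → score 4.
Q: beats U, S, and T; loses to P and R → score 3.
U: loses to P, Q, S, T, and R → score 0.
S: beats U; loses to P, Q, T, and R → score 1.
T: beats U and S; loses to P, Q, and R → score 2.
R: beats P, Q, U, S, and T → score 5.
R has the best pairwise record.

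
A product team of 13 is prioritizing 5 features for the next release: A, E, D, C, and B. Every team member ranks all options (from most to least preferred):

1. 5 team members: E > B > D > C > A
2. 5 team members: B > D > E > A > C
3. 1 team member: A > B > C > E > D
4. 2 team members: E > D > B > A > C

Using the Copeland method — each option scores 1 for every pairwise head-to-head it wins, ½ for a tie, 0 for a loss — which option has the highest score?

E

A: beats C; loses to E, D, and B → score 1.
E: beats A, D, C, and B → score 4.
D: beats A and C; loses to E and B → score 2.
C: loses to A, E, D, and B → score 0.
B: beats A, D, and C; loses to E → score 3.
E has the best pairwise record.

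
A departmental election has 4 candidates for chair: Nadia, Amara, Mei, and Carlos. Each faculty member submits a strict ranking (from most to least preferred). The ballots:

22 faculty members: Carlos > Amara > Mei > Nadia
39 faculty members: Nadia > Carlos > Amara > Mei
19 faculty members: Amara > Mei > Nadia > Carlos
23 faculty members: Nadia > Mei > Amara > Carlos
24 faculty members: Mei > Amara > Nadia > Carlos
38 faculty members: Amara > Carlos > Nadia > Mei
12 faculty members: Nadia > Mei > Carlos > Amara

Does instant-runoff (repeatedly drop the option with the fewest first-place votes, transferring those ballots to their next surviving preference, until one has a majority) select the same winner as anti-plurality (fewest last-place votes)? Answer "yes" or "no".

yes

Instant-runoff — R1 Nadia 74, Amara 57, Mei 24, Carlos 22 (Carlos out); R2 Nadia 74, Amara 79, Mei 24 (Mei out); R3 Nadia 74, Amara 103 (Amara winner). Winner: Amara.
Anti-plurality — last-place votes: Nadia 22, Amara 12, Mei 77, Carlos 66. Winner: Amara.
The two methods agree.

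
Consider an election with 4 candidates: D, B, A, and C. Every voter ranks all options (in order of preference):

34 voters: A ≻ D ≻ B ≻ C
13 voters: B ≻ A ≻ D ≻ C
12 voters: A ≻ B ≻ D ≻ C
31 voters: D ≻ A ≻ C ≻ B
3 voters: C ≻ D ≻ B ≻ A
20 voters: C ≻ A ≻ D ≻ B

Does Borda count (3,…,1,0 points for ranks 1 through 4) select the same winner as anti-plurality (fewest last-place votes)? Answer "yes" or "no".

Borda — scores: D 212, B 100, A 266, C 100. Winner: A.
Anti-plurality — last-place votes: D 0, B 51, A 3, C 59. Winner: D.
The two methods disagree.

no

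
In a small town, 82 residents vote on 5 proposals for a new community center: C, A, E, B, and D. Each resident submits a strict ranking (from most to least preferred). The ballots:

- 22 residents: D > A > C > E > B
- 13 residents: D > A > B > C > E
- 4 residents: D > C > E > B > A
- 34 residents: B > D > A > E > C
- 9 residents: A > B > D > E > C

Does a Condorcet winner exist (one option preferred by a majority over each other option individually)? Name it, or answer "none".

Checking pairwise contests:
A beats C 78–4.
D beats A 73–9.
A beats E 78–4.
A beats B 44–38.
B beats D 43–39.
Every option loses at least one head-to-head, so there is no Condorcet winner.

none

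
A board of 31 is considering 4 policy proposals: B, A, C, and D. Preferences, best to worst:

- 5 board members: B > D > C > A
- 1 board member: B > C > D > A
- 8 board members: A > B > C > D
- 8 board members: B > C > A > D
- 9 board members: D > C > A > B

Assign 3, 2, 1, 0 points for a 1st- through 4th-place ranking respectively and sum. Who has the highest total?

B: 5·3 + 1·3 + 8·2 + 8·3 + 9·0 = 58
A: 5·0 + 1·0 + 8·3 + 8·1 + 9·1 = 41
C: 5·1 + 1·2 + 8·1 + 8·2 + 9·2 = 49
D: 5·2 + 1·1 + 8·0 + 8·0 + 9·3 = 38
B has the highest Borda score (58).

B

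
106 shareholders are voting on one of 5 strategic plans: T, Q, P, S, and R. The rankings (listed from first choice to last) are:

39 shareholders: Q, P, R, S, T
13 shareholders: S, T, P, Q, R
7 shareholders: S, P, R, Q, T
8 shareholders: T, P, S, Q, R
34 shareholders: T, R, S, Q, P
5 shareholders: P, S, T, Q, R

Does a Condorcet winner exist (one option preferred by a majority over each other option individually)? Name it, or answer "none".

none

Checking pairwise contests:
S beats T 64–42.
T beats Q 60–46.
T beats P 55–51.
R beats S 73–33.
T beats R 60–46.
Every option loses at least one head-to-head, so there is no Condorcet winner.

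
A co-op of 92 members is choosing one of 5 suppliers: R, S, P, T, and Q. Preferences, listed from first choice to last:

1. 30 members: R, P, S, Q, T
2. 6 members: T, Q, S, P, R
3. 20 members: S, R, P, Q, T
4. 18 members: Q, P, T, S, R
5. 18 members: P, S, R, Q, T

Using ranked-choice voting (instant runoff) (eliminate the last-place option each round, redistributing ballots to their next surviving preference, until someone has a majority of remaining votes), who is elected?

S

Round 1: R 30, S 20, P 18, T 6, Q 18. Eliminate T.
Round 2: R 30, S 20, P 18, Q 24. Eliminate P.
Round 3: R 30, S 38, Q 24. Eliminate Q.
Round 4: R 30, S 62. S has a majority.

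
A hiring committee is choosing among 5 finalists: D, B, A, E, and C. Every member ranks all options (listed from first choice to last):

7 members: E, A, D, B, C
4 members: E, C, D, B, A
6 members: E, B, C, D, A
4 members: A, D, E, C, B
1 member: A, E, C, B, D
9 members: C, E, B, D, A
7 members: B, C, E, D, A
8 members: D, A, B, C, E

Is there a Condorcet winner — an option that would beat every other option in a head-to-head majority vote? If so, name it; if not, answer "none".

Checking pairwise contests:
E beats D 34–12.
E beats B 31–15.
D beats A 34–12.
C beats E 24–22.
B beats C 28–18.
Every option loses at least one head-to-head, so there is no Condorcet winner.

none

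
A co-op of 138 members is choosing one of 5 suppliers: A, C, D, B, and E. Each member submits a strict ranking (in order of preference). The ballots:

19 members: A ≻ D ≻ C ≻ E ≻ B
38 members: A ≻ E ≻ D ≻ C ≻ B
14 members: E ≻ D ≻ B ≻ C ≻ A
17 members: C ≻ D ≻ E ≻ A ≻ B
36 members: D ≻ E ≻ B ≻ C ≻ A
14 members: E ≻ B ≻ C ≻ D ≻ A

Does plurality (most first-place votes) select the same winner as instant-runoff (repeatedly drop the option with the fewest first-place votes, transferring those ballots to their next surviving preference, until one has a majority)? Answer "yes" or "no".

Plurality — first-place votes: A 57, C 17, D 36, B 0, E 28. Winner: A.
Instant-runoff — R1 A 57, C 17, D 36, B 0, E 28 (B out); R2 A 57, C 17, D 36, E 28 (C out); R3 A 57, D 53, E 28 (E out); R4 A 57, D 81 (D winner). Winner: D.
The two methods disagree.

no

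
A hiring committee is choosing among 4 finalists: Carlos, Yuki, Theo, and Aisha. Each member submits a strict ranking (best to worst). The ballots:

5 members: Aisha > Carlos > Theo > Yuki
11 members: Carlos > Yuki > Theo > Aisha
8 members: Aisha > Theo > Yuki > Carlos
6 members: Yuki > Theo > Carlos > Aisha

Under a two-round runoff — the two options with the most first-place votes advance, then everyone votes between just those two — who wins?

Carlos

Round 1 first-place votes: Carlos 11, Yuki 6, Theo 0, Aisha 13.
Aisha and Carlos advance.
Runoff: Aisha is preferred to Carlos by 13 voters; Carlos by 17.
Carlos wins the runoff.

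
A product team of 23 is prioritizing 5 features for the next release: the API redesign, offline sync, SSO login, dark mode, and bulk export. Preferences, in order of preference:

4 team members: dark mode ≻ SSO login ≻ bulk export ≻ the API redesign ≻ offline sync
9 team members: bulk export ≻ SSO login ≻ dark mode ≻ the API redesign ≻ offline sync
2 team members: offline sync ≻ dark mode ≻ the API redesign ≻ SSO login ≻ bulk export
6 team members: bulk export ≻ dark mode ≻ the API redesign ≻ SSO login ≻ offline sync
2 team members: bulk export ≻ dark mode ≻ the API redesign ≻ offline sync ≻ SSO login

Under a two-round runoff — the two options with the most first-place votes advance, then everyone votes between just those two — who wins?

bulk export

Round 1 first-place votes: the API redesign 0, offline sync 2, SSO login 0, dark mode 4, bulk export 17.
bulk export and dark mode advance.
Runoff: bulk export is preferred to dark mode by 17 voters; dark mode by 6.
bulk export wins the runoff.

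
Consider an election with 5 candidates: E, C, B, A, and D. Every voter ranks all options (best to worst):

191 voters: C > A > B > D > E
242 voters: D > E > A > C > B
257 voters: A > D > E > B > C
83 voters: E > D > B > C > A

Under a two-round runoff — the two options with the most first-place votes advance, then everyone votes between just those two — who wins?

A

Round 1 first-place votes: E 83, C 191, B 0, A 257, D 242.
A and D advance.
Runoff: A is preferred to D by 448 voters; D by 325.
A wins the runoff.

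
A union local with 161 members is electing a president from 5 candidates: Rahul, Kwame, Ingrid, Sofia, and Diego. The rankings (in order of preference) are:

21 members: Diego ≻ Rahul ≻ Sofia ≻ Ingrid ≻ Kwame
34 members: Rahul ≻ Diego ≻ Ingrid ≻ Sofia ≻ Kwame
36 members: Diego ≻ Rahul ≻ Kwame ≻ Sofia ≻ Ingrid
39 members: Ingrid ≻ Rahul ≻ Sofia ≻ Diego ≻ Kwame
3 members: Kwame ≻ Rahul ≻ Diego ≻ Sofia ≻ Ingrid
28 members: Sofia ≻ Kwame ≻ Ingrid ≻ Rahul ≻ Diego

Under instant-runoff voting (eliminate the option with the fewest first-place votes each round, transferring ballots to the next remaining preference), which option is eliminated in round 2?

Round 1: Rahul 34, Kwame 3, Ingrid 39, Sofia 28, Diego 57. Eliminate Kwame.
Round 2: Rahul 37, Ingrid 39, Sofia 28, Diego 57. Eliminate Sofia.

Sofia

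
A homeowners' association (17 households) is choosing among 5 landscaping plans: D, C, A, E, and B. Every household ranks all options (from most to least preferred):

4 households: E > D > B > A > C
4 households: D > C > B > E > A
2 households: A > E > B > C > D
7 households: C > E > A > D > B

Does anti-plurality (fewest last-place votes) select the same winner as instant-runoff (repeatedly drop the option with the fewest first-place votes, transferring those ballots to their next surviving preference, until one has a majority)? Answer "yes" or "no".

no

Anti-plurality — last-place votes: D 2, C 4, A 4, E 0, B 7. Winner: E.
Instant-runoff — R1 D 4, C 7, A 2, E 4, B 0 (B out); R2 D 4, C 7, A 2, E 4 (A out); R3 D 4, C 7, E 6 (D out); R4 C 11, E 6 (C winner). Winner: C.
The two methods disagree.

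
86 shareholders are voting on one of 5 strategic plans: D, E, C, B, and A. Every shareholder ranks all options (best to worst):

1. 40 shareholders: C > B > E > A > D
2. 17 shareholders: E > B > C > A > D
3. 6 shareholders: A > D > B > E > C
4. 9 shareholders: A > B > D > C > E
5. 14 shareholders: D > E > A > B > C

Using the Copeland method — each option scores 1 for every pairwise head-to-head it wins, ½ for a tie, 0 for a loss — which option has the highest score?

B

D: loses to E, C, B, and A → score 0.
E: beats D and A; loses to C and B → score 2.
C: beats D, E, and A; loses to B → score 3.
B: beats D, E, C, and A → score 4.
A: beats D; loses to E, C, and B → score 1.
B has the best pairwise record.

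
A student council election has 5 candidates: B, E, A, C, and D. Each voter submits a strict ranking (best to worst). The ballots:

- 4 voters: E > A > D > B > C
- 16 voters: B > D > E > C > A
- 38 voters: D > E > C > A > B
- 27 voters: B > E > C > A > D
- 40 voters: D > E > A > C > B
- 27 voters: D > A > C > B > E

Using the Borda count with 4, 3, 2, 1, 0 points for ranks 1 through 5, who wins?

D

B: 4·1 + 16·4 + 38·0 + 27·4 + 40·0 + 27·1 = 203
E: 4·4 + 16·2 + 38·3 + 27·3 + 40·3 + 27·0 = 363
A: 4·3 + 16·0 + 38·1 + 27·1 + 40·2 + 27·3 = 238
C: 4·0 + 16·1 + 38·2 + 27·2 + 40·1 + 27·2 = 240
D: 4·2 + 16·3 + 38·4 + 27·0 + 40·4 + 27·4 = 476
D has the highest Borda score (476).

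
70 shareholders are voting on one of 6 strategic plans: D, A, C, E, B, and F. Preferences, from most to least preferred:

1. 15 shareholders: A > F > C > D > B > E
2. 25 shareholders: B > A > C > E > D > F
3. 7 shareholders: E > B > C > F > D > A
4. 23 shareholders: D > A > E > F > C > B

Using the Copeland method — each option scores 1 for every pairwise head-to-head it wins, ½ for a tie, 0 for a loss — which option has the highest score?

D: beats E, B, and F; loses to A and C → score 3.
A: beats D, C, E, B, and F → score 5.
C: beats D, E, and B; loses to A and F → score 3.
E: beats F; loses to D, A, C, and B → score 1.
B: beats E; loses to D, A, C, and F → score 1.
F: beats C and B; loses to D, A, and E → score 2.
A has the best pairwise record.

A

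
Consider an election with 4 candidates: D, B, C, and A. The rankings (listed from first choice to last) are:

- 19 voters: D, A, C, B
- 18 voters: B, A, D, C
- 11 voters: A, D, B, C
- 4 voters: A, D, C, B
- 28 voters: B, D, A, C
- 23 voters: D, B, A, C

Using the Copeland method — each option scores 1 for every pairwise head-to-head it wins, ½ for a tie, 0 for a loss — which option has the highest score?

D

D: beats B, C, and A → score 3.
B: beats C and A; loses to D → score 2.
C: loses to D, B, and A → score 0.
A: beats C; loses to D and B → score 1.
D has the best pairwise record.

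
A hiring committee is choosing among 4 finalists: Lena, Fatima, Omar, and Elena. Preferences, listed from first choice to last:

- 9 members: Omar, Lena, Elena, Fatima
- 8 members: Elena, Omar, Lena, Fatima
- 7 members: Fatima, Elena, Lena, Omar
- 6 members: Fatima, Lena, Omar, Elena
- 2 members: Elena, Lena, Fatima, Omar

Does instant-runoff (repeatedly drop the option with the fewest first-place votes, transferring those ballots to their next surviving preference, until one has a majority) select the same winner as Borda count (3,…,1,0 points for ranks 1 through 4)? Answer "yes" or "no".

Instant-runoff — R1 Lena 0, Fatima 13, Omar 9, Elena 10 (Lena out); R2 Fatima 13, Omar 9, Elena 10 (Omar out); R3 Fatima 13, Elena 19 (Elena winner). Winner: Elena.
Borda — scores: Lena 49, Fatima 41, Omar 49, Elena 53. Winner: Elena.
The two methods agree.

yes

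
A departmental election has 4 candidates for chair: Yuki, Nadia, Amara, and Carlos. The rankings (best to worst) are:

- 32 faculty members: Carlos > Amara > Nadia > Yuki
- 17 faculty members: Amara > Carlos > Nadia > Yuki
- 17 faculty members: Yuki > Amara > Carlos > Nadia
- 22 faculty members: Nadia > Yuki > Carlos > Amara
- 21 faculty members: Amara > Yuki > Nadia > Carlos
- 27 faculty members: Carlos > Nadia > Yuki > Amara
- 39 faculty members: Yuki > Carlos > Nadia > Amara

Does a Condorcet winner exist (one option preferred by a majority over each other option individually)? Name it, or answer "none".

Checking pairwise contests:
Nadia beats Yuki 98–77.
Carlos beats Nadia 132–43.
Yuki beats Amara 105–70.
Yuki beats Carlos 99–76.
Every option loses at least one head-to-head, so there is no Condorcet winner.

none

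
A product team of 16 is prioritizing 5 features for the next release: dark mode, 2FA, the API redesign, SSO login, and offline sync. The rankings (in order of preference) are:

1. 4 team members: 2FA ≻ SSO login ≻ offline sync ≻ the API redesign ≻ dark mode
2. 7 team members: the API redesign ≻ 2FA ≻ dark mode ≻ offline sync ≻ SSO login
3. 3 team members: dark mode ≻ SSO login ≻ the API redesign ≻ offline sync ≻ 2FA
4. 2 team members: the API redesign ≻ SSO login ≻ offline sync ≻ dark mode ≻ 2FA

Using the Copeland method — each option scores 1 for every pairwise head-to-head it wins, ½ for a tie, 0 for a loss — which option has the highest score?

the API redesign

dark mode: beats SSO login and offline sync; loses to 2FA and the API redesign → score 2.
2FA: beats dark mode, SSO login, and offline sync; loses to the API redesign → score 3.
the API redesign: beats dark mode, 2FA, SSO login, and offline sync → score 4.
SSO login: beats offline sync; loses to dark mode, 2FA, and the API redesign → score 1.
offline sync: loses to dark mode, 2FA, the API redesign, and SSO login → score 0.
the API redesign has the best pairwise record.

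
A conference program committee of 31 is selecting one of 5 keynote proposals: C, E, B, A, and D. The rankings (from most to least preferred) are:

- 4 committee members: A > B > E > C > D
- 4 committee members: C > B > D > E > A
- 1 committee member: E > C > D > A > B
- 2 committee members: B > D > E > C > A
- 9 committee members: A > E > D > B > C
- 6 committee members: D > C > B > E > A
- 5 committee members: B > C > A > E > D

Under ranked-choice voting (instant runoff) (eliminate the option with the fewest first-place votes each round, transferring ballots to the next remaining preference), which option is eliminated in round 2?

C

Round 1: C 4, E 1, B 7, A 13, D 6. Eliminate E.
Round 2: C 5, B 7, A 13, D 6. Eliminate C.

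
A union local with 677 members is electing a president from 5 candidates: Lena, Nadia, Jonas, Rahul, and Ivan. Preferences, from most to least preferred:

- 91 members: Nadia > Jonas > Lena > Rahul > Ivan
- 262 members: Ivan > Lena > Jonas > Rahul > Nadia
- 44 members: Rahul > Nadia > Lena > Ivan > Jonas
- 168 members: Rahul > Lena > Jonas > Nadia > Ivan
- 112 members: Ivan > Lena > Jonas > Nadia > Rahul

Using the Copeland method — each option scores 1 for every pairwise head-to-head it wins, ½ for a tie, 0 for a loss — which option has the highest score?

Lena: beats Nadia, Jonas, and Rahul; loses to Ivan → score 3.
Nadia: loses to Lena, Jonas, Rahul, and Ivan → score 0.
Jonas: beats Nadia and Rahul; loses to Lena and Ivan → score 2.
Rahul: beats Nadia; loses to Lena, Jonas, and Ivan → score 1.
Ivan: beats Lena, Nadia, Jonas, and Rahul → score 4.
Ivan has the best pairwise record.

Ivan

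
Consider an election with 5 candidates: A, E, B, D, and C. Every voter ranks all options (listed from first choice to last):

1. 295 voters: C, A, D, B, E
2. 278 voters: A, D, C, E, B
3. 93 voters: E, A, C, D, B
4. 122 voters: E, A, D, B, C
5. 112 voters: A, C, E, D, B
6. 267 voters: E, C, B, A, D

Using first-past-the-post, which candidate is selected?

E

First-place votes: A 390, E 482, B 0, D 0, C 295.
E has the most first-place votes.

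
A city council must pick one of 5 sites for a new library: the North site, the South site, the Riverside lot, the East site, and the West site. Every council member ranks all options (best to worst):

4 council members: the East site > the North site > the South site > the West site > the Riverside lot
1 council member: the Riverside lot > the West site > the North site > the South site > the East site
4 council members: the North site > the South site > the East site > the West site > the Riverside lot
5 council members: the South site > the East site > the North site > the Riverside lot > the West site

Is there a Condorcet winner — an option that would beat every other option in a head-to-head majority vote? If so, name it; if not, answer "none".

none

Checking pairwise contests:
the East site beats the North site 9–5.
the North site beats the South site 9–5.
the North site beats the Riverside lot 13–1.
the South site beats the East site 10–4.
the North site beats the West site 13–1.
Every option loses at least one head-to-head, so there is no Condorcet winner.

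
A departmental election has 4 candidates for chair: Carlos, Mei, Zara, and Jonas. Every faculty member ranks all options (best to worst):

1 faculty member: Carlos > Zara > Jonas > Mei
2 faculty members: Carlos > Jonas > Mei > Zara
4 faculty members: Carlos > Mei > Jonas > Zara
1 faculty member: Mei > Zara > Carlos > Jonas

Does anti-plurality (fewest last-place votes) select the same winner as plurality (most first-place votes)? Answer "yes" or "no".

yes

Anti-plurality — last-place votes: Carlos 0, Mei 1, Zara 6, Jonas 1. Winner: Carlos.
Plurality — first-place votes: Carlos 7, Mei 1, Zara 0, Jonas 0. Winner: Carlos.
The two methods agree.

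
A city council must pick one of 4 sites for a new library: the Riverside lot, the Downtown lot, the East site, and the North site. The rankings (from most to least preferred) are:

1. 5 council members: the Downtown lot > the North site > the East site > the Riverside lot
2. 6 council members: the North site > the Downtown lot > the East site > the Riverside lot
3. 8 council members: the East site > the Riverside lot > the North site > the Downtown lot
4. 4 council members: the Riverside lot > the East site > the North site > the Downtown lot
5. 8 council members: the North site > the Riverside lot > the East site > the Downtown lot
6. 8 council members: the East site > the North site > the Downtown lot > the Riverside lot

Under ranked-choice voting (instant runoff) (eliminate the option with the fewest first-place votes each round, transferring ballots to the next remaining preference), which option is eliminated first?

the Riverside lot

Round 1: the Riverside lot 4, the Downtown lot 5, the East site 16, the North site 14. Eliminate the Riverside lot.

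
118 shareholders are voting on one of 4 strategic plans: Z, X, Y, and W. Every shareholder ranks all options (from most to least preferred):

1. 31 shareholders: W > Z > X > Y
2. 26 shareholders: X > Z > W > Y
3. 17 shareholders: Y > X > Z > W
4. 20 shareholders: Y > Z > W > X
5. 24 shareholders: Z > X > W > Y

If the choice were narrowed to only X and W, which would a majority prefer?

Voters preferring X to W: 67; preferring W to X: 51.
X wins the head-to-head.

X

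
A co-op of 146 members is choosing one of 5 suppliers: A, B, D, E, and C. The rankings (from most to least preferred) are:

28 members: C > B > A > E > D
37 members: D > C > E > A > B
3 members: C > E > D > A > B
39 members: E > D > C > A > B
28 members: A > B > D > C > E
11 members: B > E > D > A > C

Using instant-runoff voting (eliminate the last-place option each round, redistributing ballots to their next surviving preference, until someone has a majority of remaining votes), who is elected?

E

Round 1: A 28, B 11, D 37, E 39, C 31. Eliminate B.
Round 2: A 28, D 37, E 50, C 31. Eliminate A.
Round 3: D 65, E 50, C 31. Eliminate C.
Round 4: D 65, E 81. E has a majority.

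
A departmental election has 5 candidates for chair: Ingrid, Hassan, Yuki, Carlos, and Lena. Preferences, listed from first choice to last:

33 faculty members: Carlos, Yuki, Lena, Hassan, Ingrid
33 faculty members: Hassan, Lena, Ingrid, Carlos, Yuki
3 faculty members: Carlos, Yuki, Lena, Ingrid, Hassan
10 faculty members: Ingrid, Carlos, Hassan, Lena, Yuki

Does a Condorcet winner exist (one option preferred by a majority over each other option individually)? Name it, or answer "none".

none

Checking pairwise contests:
Hassan beats Ingrid 66–13.
Carlos beats Hassan 46–33.
Ingrid beats Yuki 43–36.
Ingrid beats Carlos 43–36.
Hassan beats Lena 43–36.
Every option loses at least one head-to-head, so there is no Condorcet winner.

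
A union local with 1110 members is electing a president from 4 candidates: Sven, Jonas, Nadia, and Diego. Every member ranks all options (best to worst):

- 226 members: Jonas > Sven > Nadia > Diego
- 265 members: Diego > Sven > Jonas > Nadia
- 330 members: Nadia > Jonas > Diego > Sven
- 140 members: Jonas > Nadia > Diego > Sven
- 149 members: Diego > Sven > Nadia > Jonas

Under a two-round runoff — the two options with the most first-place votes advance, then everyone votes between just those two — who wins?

Round 1 first-place votes: Sven 0, Jonas 366, Nadia 330, Diego 414.
Diego and Jonas advance.
Runoff: Diego is preferred to Jonas by 414 voters; Jonas by 696.
Jonas wins the runoff.

Jonas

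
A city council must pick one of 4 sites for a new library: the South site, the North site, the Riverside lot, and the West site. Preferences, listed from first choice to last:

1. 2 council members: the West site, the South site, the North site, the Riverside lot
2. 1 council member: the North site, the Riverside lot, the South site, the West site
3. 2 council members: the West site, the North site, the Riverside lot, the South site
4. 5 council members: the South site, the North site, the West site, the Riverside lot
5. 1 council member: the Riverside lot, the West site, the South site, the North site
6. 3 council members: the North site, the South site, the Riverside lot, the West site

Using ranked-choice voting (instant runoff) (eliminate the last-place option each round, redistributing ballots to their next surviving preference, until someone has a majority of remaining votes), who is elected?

the South site

Round 1: the South site 5, the North site 4, the Riverside lot 1, the West site 4. Eliminate the Riverside lot.
Round 2: the South site 5, the North site 4, the West site 5. Eliminate the North site.
Round 3: the South site 9, the West site 5. The South site has a majority.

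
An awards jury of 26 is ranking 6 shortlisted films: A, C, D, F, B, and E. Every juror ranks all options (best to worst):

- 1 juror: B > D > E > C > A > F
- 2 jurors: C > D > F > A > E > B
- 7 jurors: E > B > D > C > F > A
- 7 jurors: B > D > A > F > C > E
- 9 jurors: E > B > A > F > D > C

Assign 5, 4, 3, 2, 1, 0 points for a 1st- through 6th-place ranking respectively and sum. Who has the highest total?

B

A: 1·1 + 2·2 + 7·0 + 7·3 + 9·3 = 53
C: 1·2 + 2·5 + 7·2 + 7·1 + 9·0 = 33
D: 1·4 + 2·4 + 7·3 + 7·4 + 9·1 = 70
F: 1·0 + 2·3 + 7·1 + 7·2 + 9·2 = 45
B: 1·5 + 2·0 + 7·4 + 7·5 + 9·4 = 104
E: 1·3 + 2·1 + 7·5 + 7·0 + 9·5 = 85
B has the highest Borda score (104).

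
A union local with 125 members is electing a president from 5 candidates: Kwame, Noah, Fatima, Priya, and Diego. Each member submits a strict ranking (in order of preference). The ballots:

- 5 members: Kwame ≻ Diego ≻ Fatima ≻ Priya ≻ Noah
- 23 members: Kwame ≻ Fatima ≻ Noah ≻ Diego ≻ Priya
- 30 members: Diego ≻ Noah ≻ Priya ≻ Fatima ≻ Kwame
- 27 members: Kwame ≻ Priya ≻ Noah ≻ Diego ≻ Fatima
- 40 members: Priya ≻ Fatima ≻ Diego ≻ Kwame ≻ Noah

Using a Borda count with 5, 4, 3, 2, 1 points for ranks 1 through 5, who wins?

Priya

Kwame: 5·5 + 23·5 + 30·1 + 27·5 + 40·2 = 385
Noah: 5·1 + 23·3 + 30·4 + 27·3 + 40·1 = 315
Fatima: 5·3 + 23·4 + 30·2 + 27·1 + 40·4 = 354
Priya: 5·2 + 23·1 + 30·3 + 27·4 + 40·5 = 431
Diego: 5·4 + 23·2 + 30·5 + 27·2 + 40·3 = 390
Priya has the highest Borda score (431).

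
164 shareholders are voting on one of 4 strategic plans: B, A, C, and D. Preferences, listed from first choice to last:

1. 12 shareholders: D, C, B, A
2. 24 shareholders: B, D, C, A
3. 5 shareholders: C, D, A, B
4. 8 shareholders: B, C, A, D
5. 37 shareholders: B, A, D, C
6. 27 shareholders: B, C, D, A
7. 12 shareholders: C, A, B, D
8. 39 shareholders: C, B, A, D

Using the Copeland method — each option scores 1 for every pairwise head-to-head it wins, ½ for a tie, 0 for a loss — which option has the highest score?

B: beats A, C, and D → score 3.
A: beats D; loses to B and C → score 1.
C: beats A and D; loses to B → score 2.
D: loses to B, A, and C → score 0.
B has the best pairwise record.

B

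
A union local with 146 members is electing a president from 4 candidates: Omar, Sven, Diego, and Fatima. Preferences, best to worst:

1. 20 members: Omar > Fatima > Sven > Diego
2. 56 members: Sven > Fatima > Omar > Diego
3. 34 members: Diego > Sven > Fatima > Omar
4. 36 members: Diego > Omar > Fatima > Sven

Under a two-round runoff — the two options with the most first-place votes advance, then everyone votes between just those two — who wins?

Sven

Round 1 first-place votes: Omar 20, Sven 56, Diego 70, Fatima 0.
Diego and Sven advance.
Runoff: Diego is preferred to Sven by 70 voters; Sven by 76.
Sven wins the runoff.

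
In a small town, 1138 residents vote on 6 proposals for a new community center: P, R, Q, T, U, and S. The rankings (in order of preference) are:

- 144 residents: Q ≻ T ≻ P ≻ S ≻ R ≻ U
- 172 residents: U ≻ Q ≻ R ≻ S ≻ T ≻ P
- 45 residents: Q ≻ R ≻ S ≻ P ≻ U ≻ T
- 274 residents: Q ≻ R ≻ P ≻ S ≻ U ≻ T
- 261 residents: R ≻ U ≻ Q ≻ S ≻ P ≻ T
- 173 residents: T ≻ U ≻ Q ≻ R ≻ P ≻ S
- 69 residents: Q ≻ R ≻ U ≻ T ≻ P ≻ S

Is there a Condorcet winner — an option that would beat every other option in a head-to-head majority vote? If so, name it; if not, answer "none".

none

Checking pairwise contests:
R beats P 994–144.
Q beats R 877–261.
U beats Q 606–532.
P beats T 580–558.
R beats U 793–345.
P beats S 660–478.
Every option loses at least one head-to-head, so there is no Condorcet winner.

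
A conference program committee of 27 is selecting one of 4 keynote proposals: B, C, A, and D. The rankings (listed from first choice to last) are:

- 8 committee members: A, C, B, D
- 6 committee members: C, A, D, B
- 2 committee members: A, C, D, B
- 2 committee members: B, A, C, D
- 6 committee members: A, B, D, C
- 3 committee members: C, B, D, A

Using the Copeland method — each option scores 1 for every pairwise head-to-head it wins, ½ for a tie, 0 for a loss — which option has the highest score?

A

B: beats D; loses to C and A → score 1.
C: beats B and D; loses to A → score 2.
A: beats B, C, and D → score 3.
D: loses to B, C, and A → score 0.
A has the best pairwise record.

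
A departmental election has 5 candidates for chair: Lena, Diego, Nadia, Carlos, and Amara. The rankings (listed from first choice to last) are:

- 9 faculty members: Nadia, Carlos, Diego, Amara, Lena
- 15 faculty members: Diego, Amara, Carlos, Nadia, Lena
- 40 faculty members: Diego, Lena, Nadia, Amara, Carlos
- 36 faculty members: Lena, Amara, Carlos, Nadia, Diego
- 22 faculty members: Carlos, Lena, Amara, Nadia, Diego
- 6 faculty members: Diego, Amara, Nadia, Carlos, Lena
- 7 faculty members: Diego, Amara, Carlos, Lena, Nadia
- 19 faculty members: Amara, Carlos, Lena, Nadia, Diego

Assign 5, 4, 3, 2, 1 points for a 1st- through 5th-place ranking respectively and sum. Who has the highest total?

Lena

Lena: 9·1 + 15·1 + 40·4 + 36·5 + 22·4 + 6·1 + 7·2 + 19·3 = 529
Diego: 9·3 + 15·5 + 40·5 + 36·1 + 22·1 + 6·5 + 7·5 + 19·1 = 444
Nadia: 9·5 + 15·2 + 40·3 + 36·2 + 22·2 + 6·3 + 7·1 + 19·2 = 374
Carlos: 9·4 + 15·3 + 40·1 + 36·3 + 22·5 + 6·2 + 7·3 + 19·4 = 448
Amara: 9·2 + 15·4 + 40·2 + 36·4 + 22·3 + 6·4 + 7·4 + 19·5 = 515
Lena has the highest Borda score (529).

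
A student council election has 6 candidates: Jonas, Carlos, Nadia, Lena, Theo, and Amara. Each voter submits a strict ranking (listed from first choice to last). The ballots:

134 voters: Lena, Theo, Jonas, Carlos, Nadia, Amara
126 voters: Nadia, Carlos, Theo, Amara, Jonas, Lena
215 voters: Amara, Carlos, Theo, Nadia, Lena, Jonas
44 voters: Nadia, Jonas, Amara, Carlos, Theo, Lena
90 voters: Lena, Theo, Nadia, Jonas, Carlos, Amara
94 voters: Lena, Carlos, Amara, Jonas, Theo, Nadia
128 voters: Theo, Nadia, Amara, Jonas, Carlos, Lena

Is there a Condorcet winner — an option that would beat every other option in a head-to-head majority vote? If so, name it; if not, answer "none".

Carlos vs Jonas: 435–396 for Carlos.
Carlos vs Nadia: 443–388 for Carlos.
Carlos vs Lena: 513–318 for Carlos.
Carlos vs Theo: 479–352 for Carlos.
Carlos vs Amara: 444–387 for Carlos.
Carlos beats every other option head-to-head.

Carlos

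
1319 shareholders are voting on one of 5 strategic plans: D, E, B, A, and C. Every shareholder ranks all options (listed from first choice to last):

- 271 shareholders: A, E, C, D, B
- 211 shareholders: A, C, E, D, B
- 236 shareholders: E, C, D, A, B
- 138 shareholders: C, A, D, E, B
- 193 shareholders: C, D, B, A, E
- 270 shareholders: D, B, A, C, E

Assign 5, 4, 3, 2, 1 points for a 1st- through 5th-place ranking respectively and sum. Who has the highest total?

D: 271·2 + 211·2 + 236·3 + 138·3 + 193·4 + 270·5 = 4208
E: 271·4 + 211·3 + 236·5 + 138·2 + 193·1 + 270·1 = 3636
B: 271·1 + 211·1 + 236·1 + 138·1 + 193·3 + 270·4 = 2515
A: 271·5 + 211·5 + 236·2 + 138·4 + 193·2 + 270·3 = 4630
C: 271·3 + 211·4 + 236·4 + 138·5 + 193·5 + 270·2 = 4796
C has the highest Borda score (4796).

C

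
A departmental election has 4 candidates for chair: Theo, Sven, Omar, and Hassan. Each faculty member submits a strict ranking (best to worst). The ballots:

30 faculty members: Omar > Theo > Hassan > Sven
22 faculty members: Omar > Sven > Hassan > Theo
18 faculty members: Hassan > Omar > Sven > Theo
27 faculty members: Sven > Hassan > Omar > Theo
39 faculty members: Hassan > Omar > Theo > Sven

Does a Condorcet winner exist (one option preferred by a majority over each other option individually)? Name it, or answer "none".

Hassan

Hassan vs Theo: 106–30 for Hassan.
Hassan vs Sven: 87–49 for Hassan.
Hassan vs Omar: 84–52 for Hassan.
Hassan beats every other option head-to-head.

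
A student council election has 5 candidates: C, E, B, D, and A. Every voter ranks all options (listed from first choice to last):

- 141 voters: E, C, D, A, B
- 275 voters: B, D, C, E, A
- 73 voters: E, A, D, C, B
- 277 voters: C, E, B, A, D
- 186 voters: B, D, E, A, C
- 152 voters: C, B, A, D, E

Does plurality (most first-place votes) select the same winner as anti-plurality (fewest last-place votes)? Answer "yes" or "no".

Plurality — first-place votes: C 429, E 214, B 461, D 0, A 0. Winner: B.
Anti-plurality — last-place votes: C 186, E 152, B 214, D 277, A 275. Winner: E.
The two methods disagree.

no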